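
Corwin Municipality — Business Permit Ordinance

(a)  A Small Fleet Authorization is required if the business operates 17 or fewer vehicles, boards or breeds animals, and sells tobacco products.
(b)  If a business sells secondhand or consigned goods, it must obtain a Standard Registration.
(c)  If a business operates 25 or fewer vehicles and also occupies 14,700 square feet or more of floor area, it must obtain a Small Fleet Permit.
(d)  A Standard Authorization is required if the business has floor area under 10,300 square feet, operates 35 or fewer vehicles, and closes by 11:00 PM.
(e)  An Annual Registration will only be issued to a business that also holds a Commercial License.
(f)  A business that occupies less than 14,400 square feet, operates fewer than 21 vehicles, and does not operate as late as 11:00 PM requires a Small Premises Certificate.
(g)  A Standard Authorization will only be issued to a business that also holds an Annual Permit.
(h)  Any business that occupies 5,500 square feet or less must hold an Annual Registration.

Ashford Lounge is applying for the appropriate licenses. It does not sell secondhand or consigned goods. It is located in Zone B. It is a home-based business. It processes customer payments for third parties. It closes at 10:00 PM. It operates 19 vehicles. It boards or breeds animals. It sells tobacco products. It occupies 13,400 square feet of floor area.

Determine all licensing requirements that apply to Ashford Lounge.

(a) vehicles 19 > 17; boards or breeds animals; sells tobacco products → Small Fleet Authorization not required.
(b) does not sell secondhand or consigned goods → Standard Registration not required.
(c) vehicles 19 ≤ 25; floor area 13,400 square feet < 14,700 square feet → Small Fleet Permit not required.
(d) floor area 13,400 square feet ≥ 10,300 square feet; vehicles 19 ≤ 35; closes 10:00 PM, at/before 11:00 PM → Standard Authorization not required.
(e) Annual Registration is not required → no effect.
(f) floor area 13,400 square feet < 14,400 square feet; vehicles 19 < 21; closes 10:00 PM, at/before 11:00 PM → Small Premises Certificate required.
(g) Standard Authorization is not required → no effect.
(h) floor area 13,400 square feet > 5,500 square feet → Annual Registration not required.

Small Premises Certificate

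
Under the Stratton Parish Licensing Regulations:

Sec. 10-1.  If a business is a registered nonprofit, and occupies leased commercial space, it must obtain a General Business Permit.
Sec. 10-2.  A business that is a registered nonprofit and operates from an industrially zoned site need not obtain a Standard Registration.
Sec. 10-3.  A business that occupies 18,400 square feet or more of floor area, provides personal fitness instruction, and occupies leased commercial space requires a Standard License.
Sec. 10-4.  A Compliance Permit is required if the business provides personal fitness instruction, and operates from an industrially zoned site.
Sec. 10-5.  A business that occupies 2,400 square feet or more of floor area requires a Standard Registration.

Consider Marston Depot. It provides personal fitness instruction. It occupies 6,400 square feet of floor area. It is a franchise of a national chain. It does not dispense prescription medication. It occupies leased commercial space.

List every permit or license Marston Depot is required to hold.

Sec. 10-1. is a franchise of a national chain (not: is a registered nonprofit); occupies leased commercial space → General Business Permit not required.
Sec. 10-2. is a franchise of a national chain (not: is a registered nonprofit); occupies leased commercial space (not: operates from an industrially zoned site) → Standard Registration exemption does not apply.
Sec. 10-3. floor area 6,400 square feet < 18,400 square feet; provides personal fitness instruction; occupies leased commercial space → Standard License not required.
Sec. 10-4. provides personal fitness instruction; occupies leased commercial space (not: operates from an industrially zoned site) → Compliance Permit not required.
Sec. 10-5. floor area 6,400 square feet ≥ 2,400 square feet → Standard Registration required.

Standard Registration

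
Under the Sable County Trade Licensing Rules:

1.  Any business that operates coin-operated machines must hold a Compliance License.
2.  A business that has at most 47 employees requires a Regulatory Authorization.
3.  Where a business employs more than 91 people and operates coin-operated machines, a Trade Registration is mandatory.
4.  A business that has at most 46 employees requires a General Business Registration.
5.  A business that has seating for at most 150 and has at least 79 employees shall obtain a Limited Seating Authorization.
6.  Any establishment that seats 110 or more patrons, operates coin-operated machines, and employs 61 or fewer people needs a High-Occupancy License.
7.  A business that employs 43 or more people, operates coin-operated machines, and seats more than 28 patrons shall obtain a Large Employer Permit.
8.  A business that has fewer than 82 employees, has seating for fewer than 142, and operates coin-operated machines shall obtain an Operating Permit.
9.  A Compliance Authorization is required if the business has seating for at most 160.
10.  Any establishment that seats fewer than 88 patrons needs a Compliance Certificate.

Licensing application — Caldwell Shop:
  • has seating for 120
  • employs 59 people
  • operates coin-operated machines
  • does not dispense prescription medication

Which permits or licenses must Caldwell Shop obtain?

Compliance Authorization, Compliance License, High-Occupancy License, Large Employer Permit, Operating Permit

1. operates coin-operated machines → Compliance License required.
2. employees 59 > 47 → Regulatory Authorization not required.
3. employees 59 ≤ 91; operates coin-operated machines → Trade Registration not required.
4. employees 59 > 46 → General Business Registration not required.
5. seating 120 ≤ 150; employees 59 < 79 → Limited Seating Authorization not required.
6. seating 120 ≥ 110; operates coin-operated machines; employees 59 ≤ 61 → High-Occupancy License required.
7. employees 59 ≥ 43; operates coin-operated machines; seating 120 > 28 → Large Employer Permit required.
8. employees 59 < 82; seating 120 < 142; operates coin-operated machines → Operating Permit required.
9. seating 120 ≤ 160 → Compliance Authorization required.
10. seating 120 ≥ 88 → Compliance Certificate not required.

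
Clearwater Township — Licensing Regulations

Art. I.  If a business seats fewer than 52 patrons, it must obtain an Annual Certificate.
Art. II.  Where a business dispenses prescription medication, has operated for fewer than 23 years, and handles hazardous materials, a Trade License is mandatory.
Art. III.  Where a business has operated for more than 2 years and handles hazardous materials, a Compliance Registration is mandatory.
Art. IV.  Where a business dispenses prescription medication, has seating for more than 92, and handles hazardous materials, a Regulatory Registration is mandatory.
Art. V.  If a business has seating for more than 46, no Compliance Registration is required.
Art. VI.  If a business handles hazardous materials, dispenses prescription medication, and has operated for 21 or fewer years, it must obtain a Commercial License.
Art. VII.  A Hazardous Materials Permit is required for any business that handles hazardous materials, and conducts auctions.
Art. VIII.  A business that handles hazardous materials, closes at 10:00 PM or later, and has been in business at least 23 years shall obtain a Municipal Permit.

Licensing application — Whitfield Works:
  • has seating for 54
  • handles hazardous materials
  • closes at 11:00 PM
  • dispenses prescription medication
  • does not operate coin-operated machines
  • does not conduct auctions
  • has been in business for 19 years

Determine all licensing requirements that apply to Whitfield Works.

Commercial License, Trade License

Art. I. seating 54 ≥ 52 → Annual Certificate not required.
Art. II. dispenses prescription medication; years in business 19 < 23; handles hazardous materials → Trade License required.
Art. III. years in business 19 > 2; handles hazardous materials → Compliance Registration required.
Art. IV. dispenses prescription medication; seating 54 ≤ 92; handles hazardous materials → Regulatory Registration not required.
Art. V. seating 54 > 46 → exempt from Compliance Registration.
Art. VI. handles hazardous materials; dispenses prescription medication; years in business 19 ≤ 21 → Commercial License required.
Art. VII. handles hazardous materials; does not conduct auctions → Hazardous Materials Permit not required.
Art. VIII. handles hazardous materials; closes 11:00 PM, after 10:00 PM; years in business 19 < 23 → Municipal Permit not required.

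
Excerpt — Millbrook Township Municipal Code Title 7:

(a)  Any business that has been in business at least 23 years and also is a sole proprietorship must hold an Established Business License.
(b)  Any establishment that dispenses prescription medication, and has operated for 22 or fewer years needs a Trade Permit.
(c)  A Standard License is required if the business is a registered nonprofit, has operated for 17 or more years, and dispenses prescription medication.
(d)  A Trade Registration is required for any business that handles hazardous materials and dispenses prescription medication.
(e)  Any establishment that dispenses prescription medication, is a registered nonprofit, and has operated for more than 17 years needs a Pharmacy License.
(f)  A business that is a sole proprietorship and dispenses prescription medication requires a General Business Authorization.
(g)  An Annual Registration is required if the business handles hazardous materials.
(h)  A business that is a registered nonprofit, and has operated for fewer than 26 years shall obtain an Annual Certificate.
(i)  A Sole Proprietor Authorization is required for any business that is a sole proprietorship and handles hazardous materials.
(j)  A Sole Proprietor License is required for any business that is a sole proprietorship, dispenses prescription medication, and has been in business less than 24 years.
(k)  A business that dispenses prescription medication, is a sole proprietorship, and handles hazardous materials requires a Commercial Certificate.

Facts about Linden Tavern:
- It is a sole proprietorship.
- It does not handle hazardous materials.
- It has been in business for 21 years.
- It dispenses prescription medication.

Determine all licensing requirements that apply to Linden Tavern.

General Business Authorization, Sole Proprietor License, Trade Permit

(a) years in business 21 < 23; is a sole proprietorship → Established Business License not required.
(b) dispenses prescription medication; years in business 21 ≤ 22 → Trade Permit required.
(c) is a sole proprietorship (not: is a registered nonprofit); years in business 21 ≥ 17; dispenses prescription medication → Standard License not required.
(d) does not handle hazardous materials; dispenses prescription medication → Trade Registration not required.
(e) dispenses prescription medication; is a sole proprietorship (not: is a registered nonprofit); years in business 21 > 17 → Pharmacy License not required.
(f) is a sole proprietorship; dispenses prescription medication → General Business Authorization required.
(g) does not handle hazardous materials → Annual Registration not required.
(h) is a sole proprietorship (not: is a registered nonprofit); years in business 21 < 26 → Annual Certificate not required.
(i) is a sole proprietorship; does not handle hazardous materials → Sole Proprietor Authorization not required.
(j) is a sole proprietorship; dispenses prescription medication; years in business 21 < 24 → Sole Proprietor License required.
(k) dispenses prescription medication; is a sole proprietorship; does not handle hazardous materials → Commercial Certificate not required.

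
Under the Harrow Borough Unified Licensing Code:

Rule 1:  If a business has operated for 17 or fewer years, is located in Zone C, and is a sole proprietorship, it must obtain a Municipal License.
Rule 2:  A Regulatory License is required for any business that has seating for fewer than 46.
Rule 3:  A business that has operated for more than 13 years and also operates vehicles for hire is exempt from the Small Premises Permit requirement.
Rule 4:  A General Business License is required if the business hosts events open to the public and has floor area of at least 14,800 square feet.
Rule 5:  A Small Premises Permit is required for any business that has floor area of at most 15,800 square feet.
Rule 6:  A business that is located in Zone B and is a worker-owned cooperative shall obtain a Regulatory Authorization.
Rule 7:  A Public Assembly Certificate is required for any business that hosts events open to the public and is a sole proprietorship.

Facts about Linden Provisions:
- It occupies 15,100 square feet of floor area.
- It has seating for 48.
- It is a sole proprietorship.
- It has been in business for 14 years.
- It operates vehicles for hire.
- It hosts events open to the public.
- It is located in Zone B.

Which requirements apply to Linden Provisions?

Rule 1: years in business 14 ≤ 17; is located in Zone B (not: is located in Zone C); is a sole proprietorship → Municipal License not required.
Rule 2: seating 48 ≥ 46 → Regulatory License not required.
Rule 3: years in business 14 > 13; operates vehicles for hire → exempt from Small Premises Permit.
Rule 4: hosts events open to the public; floor area 15,100 square feet ≥ 14,800 square feet → General Business License required.
Rule 5: floor area 15,100 square feet ≤ 15,800 square feet → Small Premises Permit required.
Rule 6: is located in Zone B; is a sole proprietorship (not: is a worker-owned cooperative) → Regulatory Authorization not required.
Rule 7: hosts events open to the public; is a sole proprietorship → Public Assembly Certificate required.

General Business License, Public Assembly Certificate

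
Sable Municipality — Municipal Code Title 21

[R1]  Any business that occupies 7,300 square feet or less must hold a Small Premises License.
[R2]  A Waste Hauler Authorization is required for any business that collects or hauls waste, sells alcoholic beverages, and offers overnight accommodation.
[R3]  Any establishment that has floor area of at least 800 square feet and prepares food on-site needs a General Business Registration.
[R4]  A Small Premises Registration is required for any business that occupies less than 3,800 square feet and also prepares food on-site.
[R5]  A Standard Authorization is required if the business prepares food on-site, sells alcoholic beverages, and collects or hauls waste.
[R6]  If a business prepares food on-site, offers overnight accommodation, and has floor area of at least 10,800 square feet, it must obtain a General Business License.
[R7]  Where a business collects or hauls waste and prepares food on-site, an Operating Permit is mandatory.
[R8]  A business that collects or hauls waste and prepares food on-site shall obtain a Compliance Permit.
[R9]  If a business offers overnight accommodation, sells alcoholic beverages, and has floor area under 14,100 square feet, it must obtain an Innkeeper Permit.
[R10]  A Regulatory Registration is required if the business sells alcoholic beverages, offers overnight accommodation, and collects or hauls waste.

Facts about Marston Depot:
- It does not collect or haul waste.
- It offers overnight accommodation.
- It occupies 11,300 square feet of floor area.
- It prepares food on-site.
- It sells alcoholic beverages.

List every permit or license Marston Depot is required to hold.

[R1] floor area 11,300 square feet > 7,300 square feet → Small Premises License not required.
[R2] does not collect or haul waste; sells alcoholic beverages; offers overnight accommodation → Waste Hauler Authorization not required.
[R3] floor area 11,300 square feet ≥ 800 square feet; prepares food on-site → General Business Registration required.
[R4] floor area 11,300 square feet ≥ 3,800 square feet; prepares food on-site → Small Premises Registration not required.
[R5] prepares food on-site; sells alcoholic beverages; does not collect or haul waste → Standard Authorization not required.
[R6] prepares food on-site; offers overnight accommodation; floor area 11,300 square feet ≥ 10,800 square feet → General Business License required.
[R7] does not collect or haul waste; prepares food on-site → Operating Permit not required.
[R8] does not collect or haul waste; prepares food on-site → Compliance Permit not required.
[R9] offers overnight accommodation; sells alcoholic beverages; floor area 11,300 square feet < 14,100 square feet → Innkeeper Permit required.
[R10] sells alcoholic beverages; offers overnight accommodation; does not collect or haul waste → Regulatory Registration not required.

General Business License, General Business Registration, Innkeeper Permit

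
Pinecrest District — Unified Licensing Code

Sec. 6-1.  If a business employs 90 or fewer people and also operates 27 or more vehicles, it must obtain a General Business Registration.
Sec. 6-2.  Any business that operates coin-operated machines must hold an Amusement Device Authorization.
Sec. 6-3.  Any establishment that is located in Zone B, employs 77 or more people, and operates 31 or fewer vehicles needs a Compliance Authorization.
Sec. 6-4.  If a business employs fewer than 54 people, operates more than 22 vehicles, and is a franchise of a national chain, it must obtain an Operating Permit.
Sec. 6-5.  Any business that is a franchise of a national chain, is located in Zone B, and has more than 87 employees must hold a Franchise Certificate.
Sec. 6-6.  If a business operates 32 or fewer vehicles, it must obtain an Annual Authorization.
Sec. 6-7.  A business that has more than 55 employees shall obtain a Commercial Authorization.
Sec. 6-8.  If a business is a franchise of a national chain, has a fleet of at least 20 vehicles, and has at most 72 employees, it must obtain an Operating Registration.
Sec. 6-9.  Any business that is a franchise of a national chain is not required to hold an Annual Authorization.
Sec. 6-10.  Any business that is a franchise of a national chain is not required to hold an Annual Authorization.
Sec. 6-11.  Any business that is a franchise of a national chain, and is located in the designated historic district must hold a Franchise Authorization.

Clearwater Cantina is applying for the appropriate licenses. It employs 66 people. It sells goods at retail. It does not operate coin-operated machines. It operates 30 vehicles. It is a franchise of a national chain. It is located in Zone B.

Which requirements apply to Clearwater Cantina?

Sec. 6-1. employees 66 ≤ 90; vehicles 30 ≥ 27 → General Business Registration required.
Sec. 6-2. does not operate coin-operated machines → Amusement Device Authorization not required.
Sec. 6-3. is located in Zone B; employees 66 < 77; vehicles 30 ≤ 31 → Compliance Authorization not required.
Sec. 6-4. employees 66 ≥ 54; vehicles 30 > 22; is a franchise of a national chain → Operating Permit not required.
Sec. 6-5. is a franchise of a national chain; is located in Zone B; employees 66 ≤ 87 → Franchise Certificate not required.
Sec. 6-6. vehicles 30 ≤ 32 → Annual Authorization required.
Sec. 6-7. employees 66 > 55 → Commercial Authorization required.
Sec. 6-8. is a franchise of a national chain; vehicles 30 ≥ 20; employees 66 ≤ 72 → Operating Registration required.
Sec. 6-9. is a franchise of a national chain → exempt from Annual Authorization.
Sec. 6-10. is a franchise of a national chain → exempt from Annual Authorization.
Sec. 6-11. is a franchise of a national chain; is located in Zone B (not: is located in the designated historic district) → Franchise Authorization not required.

Commercial Authorization, General Business Registration, Operating Registration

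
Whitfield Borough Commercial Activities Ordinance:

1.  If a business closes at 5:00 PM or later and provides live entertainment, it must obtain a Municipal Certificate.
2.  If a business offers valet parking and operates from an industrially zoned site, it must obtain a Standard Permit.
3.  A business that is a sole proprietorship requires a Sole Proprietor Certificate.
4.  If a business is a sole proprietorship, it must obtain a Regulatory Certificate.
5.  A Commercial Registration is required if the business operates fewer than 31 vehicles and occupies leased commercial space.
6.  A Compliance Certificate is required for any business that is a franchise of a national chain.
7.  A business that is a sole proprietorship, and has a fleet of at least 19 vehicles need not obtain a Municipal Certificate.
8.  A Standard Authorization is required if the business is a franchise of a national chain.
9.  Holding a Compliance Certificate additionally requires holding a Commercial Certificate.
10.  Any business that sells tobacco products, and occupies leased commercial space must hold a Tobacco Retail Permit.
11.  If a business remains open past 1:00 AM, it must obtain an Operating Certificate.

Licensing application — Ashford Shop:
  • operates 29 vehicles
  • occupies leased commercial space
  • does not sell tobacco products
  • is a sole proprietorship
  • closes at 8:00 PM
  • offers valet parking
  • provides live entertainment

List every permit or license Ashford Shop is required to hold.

Commercial Registration, Regulatory Certificate, Sole Proprietor Certificate

1. closes 8:00 PM, after 5:00 PM; provides live entertainment → Municipal Certificate required.
2. offers valet parking; occupies leased commercial space (not: operates from an industrially zoned site) → Standard Permit not required.
3. is a sole proprietorship → Sole Proprietor Certificate required.
4. is a sole proprietorship → Regulatory Certificate required.
5. vehicles 29 < 31; occupies leased commercial space → Commercial Registration required.
6. is a sole proprietorship (not: is a franchise of a national chain) → Compliance Certificate not required.
7. is a sole proprietorship; vehicles 29 ≥ 19 → exempt from Municipal Certificate.
8. is a sole proprietorship (not: is a franchise of a national chain) → Standard Authorization not required.
9. Compliance Certificate is not required → no effect.
10. does not sell tobacco products; occupies leased commercial space → Tobacco Retail Permit not required.
11. closes 8:00 PM, at/before 1:00 AM → Operating Certificate not required.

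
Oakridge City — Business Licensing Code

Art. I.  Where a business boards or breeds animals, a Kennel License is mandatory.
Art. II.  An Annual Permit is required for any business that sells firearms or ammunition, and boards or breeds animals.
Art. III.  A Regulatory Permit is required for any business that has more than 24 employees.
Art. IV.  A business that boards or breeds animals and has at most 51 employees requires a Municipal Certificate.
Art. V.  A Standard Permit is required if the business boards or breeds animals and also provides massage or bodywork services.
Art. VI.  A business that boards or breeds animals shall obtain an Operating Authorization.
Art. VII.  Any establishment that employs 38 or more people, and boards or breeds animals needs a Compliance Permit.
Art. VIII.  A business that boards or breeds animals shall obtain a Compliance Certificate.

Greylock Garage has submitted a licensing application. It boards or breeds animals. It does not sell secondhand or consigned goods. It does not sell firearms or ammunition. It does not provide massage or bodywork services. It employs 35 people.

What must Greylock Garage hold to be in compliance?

Art. I. boards or breeds animals → Kennel License required.
Art. II. does not sell firearms or ammunition; boards or breeds animals → Annual Permit not required.
Art. III. employees 35 > 24 → Regulatory Permit required.
Art. IV. boards or breeds animals; employees 35 ≤ 51 → Municipal Certificate required.
Art. V. boards or breeds animals; does not provide massage or bodywork services → Standard Permit not required.
Art. VI. boards or breeds animals → Operating Authorization required.
Art. VII. employees 35 < 38; boards or breeds animals → Compliance Permit not required.
Art. VIII. boards or breeds animals → Compliance Certificate required.

Compliance Certificate, Kennel License, Municipal Certificate, Operating Authorization, Regulatory Permit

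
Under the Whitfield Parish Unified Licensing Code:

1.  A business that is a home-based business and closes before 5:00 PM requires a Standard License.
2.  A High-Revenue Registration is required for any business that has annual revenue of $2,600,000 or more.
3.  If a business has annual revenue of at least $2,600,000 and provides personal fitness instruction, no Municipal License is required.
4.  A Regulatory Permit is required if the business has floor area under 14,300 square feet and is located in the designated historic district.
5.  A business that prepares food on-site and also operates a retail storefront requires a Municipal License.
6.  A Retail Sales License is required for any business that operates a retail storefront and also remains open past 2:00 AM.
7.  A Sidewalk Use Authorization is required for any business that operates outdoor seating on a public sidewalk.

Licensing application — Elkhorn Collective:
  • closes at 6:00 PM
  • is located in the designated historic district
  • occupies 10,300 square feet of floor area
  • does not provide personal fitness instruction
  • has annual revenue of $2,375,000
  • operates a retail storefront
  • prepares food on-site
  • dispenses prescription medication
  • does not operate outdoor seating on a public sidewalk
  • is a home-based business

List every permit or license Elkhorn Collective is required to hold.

Municipal License, Regulatory Permit

1. is a home-based business; closes 6:00 PM, after 5:00 PM → Standard License not required.
2. revenue $2,375,000 < $2,600,000 → High-Revenue Registration not required.
3. revenue $2,375,000 < $2,600,000; does not provide personal fitness instruction → Municipal License exemption does not apply.
4. floor area 10,300 square feet < 14,300 square feet; is located in the designated historic district → Regulatory Permit required.
5. prepares food on-site; operates a retail storefront → Municipal License required.
6. operates a retail storefront; closes 6:00 PM, at/before 2:00 AM → Retail Sales License not required.
7. does not operate outdoor seating on a public sidewalk → Sidewalk Use Authorization not required.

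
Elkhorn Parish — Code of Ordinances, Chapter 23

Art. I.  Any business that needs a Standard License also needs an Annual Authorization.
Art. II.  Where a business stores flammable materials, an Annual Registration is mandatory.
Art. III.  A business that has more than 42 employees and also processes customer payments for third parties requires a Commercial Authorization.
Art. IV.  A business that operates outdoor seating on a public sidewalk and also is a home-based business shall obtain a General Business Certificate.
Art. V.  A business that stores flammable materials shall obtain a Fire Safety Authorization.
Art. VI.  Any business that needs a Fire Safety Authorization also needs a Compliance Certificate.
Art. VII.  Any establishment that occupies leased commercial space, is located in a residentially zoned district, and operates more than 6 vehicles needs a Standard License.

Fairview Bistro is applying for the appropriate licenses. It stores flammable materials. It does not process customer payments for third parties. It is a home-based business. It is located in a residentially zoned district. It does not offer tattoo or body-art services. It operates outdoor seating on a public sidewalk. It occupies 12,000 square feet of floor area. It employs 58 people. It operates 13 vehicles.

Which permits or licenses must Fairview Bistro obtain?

Art. I. Standard License is not required → no effect.
Art. II. stores flammable materials → Annual Registration required.
Art. III. employees 58 > 42; does not process customer payments for third parties → Commercial Authorization not required.
Art. IV. operates outdoor seating on a public sidewalk; is a home-based business → General Business Certificate required.
Art. V. stores flammable materials → Fire Safety Authorization required.
Art. VI. Fire Safety Authorization is required → Compliance Certificate also required.
Art. VII. is a home-based business (not: occupies leased commercial space); is located in a residentially zoned district; vehicles 13 > 6 → Standard License not required.

Annual Registration, Compliance Certificate, Fire Safety Authorization, General Business Certificate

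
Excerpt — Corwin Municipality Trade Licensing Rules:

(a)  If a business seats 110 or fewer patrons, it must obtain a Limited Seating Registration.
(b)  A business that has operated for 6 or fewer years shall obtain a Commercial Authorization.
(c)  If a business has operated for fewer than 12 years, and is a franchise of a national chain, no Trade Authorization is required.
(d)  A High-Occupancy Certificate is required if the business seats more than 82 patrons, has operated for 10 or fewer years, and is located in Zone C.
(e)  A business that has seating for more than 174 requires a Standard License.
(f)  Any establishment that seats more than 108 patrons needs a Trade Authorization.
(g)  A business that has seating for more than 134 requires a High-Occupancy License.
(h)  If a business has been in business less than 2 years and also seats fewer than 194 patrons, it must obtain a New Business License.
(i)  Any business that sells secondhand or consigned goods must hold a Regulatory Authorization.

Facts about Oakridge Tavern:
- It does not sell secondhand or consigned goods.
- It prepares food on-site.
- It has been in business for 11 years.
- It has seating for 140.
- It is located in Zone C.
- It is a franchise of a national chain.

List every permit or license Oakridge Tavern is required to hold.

(a) seating 140 > 110 → Limited Seating Registration not required.
(b) years in business 11 > 6 → Commercial Authorization not required.
(c) years in business 11 < 12; is a franchise of a national chain → exempt from Trade Authorization.
(d) seating 140 > 82; years in business 11 > 10; is located in Zone C → High-Occupancy Certificate not required.
(e) seating 140 ≤ 174 → Standard License not required.
(f) seating 140 > 108 → Trade Authorization required.
(g) seating 140 > 134 → High-Occupancy License required.
(h) years in business 11 ≥ 2; seating 140 < 194 → New Business License not required.
(i) does not sell secondhand or consigned goods → Regulatory Authorization not required.

High-Occupancy License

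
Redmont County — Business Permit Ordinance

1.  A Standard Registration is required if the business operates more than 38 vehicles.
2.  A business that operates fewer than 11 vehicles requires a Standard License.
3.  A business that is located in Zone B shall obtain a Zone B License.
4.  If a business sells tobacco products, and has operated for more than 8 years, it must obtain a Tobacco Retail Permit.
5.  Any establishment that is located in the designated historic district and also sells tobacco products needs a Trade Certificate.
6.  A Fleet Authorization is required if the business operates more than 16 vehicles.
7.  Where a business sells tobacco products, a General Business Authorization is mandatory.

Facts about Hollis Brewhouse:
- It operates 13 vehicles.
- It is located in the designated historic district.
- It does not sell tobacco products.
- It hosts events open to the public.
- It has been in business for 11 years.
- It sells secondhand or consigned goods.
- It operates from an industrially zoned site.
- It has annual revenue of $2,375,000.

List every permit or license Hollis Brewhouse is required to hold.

None

1. vehicles 13 ≤ 38 → Standard Registration not required.
2. vehicles 13 ≥ 11 → Standard License not required.
3. is located in the designated historic district (not: is located in Zone B) → Zone B License not required.
4. does not sell tobacco products; years in business 11 > 8 → Tobacco Retail Permit not required.
5. is located in the designated historic district; does not sell tobacco products → Trade Certificate not required.
6. vehicles 13 ≤ 16 → Fleet Authorization not required.
7. does not sell tobacco products → General Business Authorization not required.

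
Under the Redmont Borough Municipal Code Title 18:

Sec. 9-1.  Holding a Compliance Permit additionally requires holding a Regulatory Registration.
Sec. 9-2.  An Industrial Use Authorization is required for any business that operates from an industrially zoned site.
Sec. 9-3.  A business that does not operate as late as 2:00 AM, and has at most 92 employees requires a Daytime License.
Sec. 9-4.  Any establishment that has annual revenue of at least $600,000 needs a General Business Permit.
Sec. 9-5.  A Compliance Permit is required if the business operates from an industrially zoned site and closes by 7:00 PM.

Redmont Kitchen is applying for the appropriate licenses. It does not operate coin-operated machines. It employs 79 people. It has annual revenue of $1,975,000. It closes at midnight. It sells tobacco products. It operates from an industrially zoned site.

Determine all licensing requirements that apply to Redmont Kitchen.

Daytime License, General Business Permit, Industrial Use Authorization

Sec. 9-1. Compliance Permit is not required → no effect.
Sec. 9-2. operates from an industrially zoned site → Industrial Use Authorization required.
Sec. 9-3. closes midnight, at/before 2:00 AM; employees 79 ≤ 92 → Daytime License required.
Sec. 9-4. revenue $1,975,000 ≥ $600,000 → General Business Permit required.
Sec. 9-5. operates from an industrially zoned site; closes midnight, after 7:00 PM → Compliance Permit not required.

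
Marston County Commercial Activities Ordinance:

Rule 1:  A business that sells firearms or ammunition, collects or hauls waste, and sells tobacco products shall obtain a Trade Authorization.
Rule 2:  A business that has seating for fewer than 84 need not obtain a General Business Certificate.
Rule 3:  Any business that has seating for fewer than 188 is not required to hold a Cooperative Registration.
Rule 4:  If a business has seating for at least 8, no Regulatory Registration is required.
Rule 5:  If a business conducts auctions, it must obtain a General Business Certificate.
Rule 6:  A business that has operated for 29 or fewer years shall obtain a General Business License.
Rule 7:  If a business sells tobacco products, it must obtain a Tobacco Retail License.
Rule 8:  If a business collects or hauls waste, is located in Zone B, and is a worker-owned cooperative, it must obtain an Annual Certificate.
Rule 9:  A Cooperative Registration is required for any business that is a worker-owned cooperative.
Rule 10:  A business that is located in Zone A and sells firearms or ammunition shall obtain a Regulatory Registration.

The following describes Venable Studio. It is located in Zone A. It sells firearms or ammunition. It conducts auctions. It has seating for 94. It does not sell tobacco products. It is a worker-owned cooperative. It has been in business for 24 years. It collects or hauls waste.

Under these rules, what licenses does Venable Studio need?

Rule 1: sells firearms or ammunition; collects or hauls waste; does not sell tobacco products → Trade Authorization not required.
Rule 2: seating 94 ≥ 84 → General Business Certificate exemption does not apply.
Rule 3: seating 94 < 188 → exempt from Cooperative Registration.
Rule 4: seating 94 ≥ 8 → exempt from Regulatory Registration.
Rule 5: conducts auctions → General Business Certificate required.
Rule 6: years in business 24 ≤ 29 → General Business License required.
Rule 7: does not sell tobacco products → Tobacco Retail License not required.
Rule 8: collects or hauls waste; is located in Zone A (not: is located in Zone B); is a worker-owned cooperative → Annual Certificate not required.
Rule 9: is a worker-owned cooperative → Cooperative Registration required.
Rule 10: is located in Zone A; sells firearms or ammunition → Regulatory Registration required.

General Business Certificate, General Business License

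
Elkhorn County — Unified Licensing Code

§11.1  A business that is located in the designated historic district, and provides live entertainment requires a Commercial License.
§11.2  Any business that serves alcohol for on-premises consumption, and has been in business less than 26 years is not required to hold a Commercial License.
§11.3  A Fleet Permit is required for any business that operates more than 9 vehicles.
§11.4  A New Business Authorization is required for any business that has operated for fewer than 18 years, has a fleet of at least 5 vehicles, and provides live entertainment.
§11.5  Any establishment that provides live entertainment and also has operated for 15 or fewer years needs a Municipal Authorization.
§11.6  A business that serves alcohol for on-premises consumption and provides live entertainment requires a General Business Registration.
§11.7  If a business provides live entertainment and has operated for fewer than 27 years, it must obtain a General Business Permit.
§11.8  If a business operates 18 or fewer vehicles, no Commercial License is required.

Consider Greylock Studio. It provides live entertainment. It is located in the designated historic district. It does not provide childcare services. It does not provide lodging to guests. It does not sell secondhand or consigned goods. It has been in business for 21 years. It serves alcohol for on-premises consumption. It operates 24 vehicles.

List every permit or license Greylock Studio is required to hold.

Fleet Permit, General Business Permit, General Business Registration

§11.1 is located in the designated historic district; provides live entertainment → Commercial License required.
§11.2 serves alcohol for on-premises consumption; years in business 21 < 26 → exempt from Commercial License.
§11.3 vehicles 24 > 9 → Fleet Permit required.
§11.4 years in business 21 ≥ 18; vehicles 24 ≥ 5; provides live entertainment → New Business Authorization not required.
§11.5 provides live entertainment; years in business 21 > 15 → Municipal Authorization not required.
§11.6 serves alcohol for on-premises consumption; provides live entertainment → General Business Registration required.
§11.7 provides live entertainment; years in business 21 < 27 → General Business Permit required.
§11.8 vehicles 24 > 18 → Commercial License exemption does not apply.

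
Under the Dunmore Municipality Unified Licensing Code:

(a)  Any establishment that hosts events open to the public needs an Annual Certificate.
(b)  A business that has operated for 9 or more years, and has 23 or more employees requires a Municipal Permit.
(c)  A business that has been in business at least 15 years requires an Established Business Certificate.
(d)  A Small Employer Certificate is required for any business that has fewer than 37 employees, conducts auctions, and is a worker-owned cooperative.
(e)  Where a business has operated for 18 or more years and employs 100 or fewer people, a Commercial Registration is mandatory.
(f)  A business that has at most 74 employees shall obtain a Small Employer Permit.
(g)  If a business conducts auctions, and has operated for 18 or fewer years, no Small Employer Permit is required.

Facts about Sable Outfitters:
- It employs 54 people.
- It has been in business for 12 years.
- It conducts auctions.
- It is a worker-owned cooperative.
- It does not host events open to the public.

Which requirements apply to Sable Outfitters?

(a) does not host events open to the public → Annual Certificate not required.
(b) years in business 12 ≥ 9; employees 54 ≥ 23 → Municipal Permit required.
(c) years in business 12 < 15 → Established Business Certificate not required.
(d) employees 54 ≥ 37; conducts auctions; is a worker-owned cooperative → Small Employer Certificate not required.
(e) years in business 12 < 18; employees 54 ≤ 100 → Commercial Registration not required.
(f) employees 54 ≤ 74 → Small Employer Permit required.
(g) conducts auctions; years in business 12 ≤ 18 → exempt from Small Employer Permit.

Municipal Permit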